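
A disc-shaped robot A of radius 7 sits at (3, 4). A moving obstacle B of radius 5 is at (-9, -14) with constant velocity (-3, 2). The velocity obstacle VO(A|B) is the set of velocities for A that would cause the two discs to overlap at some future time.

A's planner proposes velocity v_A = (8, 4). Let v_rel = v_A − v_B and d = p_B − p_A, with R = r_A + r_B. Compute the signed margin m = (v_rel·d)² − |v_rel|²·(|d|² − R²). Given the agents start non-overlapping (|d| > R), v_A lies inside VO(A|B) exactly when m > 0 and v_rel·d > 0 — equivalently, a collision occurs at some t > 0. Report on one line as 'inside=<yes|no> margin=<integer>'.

d = (-12, -18),  |d|² = 468;  R = 7+5 = 12,  c = 468−12² = 324
v_rel = (11, 2),  |v_rel|² = 125;  v_rel·d = (11)·(-12) + (2)·(-18) = -168
125·t² + 336·t + 324 = 0  ⇒  m = (-168)² − 125·324 = -12276
m = -12276 < 0,  v_rel·d = -168 < 0  ⇒  outside

inside=no margin=-12276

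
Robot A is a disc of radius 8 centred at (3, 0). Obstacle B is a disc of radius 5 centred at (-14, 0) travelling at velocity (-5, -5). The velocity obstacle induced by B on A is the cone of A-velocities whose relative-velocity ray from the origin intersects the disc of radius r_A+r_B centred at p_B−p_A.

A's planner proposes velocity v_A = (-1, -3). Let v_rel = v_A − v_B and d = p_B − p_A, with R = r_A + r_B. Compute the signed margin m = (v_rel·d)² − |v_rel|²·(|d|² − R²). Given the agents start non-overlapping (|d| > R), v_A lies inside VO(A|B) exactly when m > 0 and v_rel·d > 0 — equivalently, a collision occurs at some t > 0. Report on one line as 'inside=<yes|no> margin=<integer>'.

d = (-17, 0),  |d|² = 289;  R = 8+5 = 13,  c = 289−13² = 120
v_rel = (4, 2),  |v_rel|² = 20;  v_rel·d = (4)·(-17) + (2)·(0) = -68
20·t² + 136·t + 120 = 0  ⇒  m = (-68)² − 20·120 = 2224
m = 2224 > 0,  v_rel·d = -68 < 0  ⇒  outside

inside=no margin=2224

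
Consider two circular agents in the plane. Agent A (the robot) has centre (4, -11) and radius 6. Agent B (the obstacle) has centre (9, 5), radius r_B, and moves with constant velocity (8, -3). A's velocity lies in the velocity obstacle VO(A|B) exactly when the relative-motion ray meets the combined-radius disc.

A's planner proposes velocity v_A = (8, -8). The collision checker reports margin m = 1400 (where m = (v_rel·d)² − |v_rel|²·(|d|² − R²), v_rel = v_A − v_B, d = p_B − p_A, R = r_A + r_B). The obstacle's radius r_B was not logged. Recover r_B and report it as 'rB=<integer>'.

m = 1400
d = (5, 16);  v_rel = (0, -5),  |v_rel|² = 25
v_rel×d = (0)·(16) − (-5)·(5) = 25
since m = R²·25 − 25²:  R² = (625 + 1400) / 25 = 81
R = √81 = 9  ⇒  r_B = 9 − 6 = 3

rB=3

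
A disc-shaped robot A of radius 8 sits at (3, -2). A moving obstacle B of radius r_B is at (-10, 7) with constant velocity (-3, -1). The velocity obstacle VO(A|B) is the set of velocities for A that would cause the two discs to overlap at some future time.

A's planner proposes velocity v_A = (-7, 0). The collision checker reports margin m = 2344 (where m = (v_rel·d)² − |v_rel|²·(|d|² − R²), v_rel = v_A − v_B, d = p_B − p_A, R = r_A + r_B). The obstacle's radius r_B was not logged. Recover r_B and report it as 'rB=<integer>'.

m = 2344
d = (-13, 9);  v_rel = (-4, 1),  |v_rel|² = 17
v_rel×d = (-4)·(9) − (1)·(-13) = -23
since m = R²·17 − (-23)²:  R² = (529 + 2344) / 17 = 169
R = √169 = 13  ⇒  r_B = 13 − 8 = 5

rB=5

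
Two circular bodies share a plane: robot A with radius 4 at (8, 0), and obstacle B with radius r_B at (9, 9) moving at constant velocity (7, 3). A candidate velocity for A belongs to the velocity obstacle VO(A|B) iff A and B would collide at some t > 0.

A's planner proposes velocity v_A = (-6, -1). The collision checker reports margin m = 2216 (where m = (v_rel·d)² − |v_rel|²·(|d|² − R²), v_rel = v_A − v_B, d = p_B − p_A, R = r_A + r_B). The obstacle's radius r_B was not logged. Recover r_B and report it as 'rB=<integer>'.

m = 2216
d = (1, 9);  v_rel = (-13, -4),  |v_rel|² = 185
v_rel×d = (-13)·(9) − (-4)·(1) = -113
since m = R²·185 − (-113)²:  R² = (12769 + 2216) / 185 = 81
R = √81 = 9  ⇒  r_B = 9 − 4 = 5

rB=5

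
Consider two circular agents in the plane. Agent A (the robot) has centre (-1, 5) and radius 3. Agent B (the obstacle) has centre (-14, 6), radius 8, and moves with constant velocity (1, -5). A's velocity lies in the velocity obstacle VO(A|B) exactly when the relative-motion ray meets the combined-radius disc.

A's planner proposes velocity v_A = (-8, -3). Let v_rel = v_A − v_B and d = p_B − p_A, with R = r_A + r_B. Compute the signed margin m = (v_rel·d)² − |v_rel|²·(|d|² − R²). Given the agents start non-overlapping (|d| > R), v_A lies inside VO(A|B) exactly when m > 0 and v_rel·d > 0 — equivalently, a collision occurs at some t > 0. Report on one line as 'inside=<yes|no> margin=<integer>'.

d = (-13, 1),  |d|² = 170;  R = 3+8 = 11,  c = 170−11² = 49
v_rel = (-9, 2),  |v_rel|² = 85;  v_rel·d = (-9)·(-13) + (2)·(1) = 119
85·t² − 238·t + 49 = 0  ⇒  m = 119² − 85·49 = 9996
m = 9996 > 0,  v_rel·d = 119 > 0  ⇒  inside

inside=yes margin=9996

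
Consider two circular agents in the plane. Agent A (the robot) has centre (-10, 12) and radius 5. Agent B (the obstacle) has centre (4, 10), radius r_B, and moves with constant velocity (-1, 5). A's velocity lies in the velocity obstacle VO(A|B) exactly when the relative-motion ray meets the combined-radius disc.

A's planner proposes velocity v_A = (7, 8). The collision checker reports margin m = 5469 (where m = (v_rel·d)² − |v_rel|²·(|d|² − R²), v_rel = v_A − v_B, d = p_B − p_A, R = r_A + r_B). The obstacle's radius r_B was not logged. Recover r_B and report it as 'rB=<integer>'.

m = 5469
d = (14, -2);  v_rel = (8, 3),  |v_rel|² = 73
v_rel×d = (8)·(-2) − (3)·(14) = -58
since m = R²·73 − (-58)²:  R² = (3364 + 5469) / 73 = 121
R = √121 = 11  ⇒  r_B = 11 − 5 = 6

rB=6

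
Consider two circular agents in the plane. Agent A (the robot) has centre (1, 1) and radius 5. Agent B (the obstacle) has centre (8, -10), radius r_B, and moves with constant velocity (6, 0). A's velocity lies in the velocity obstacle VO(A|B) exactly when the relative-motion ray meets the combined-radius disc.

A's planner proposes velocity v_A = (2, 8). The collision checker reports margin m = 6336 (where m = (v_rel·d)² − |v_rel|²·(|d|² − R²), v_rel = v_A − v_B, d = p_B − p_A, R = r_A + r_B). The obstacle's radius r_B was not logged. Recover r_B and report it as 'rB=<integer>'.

m = 6336
d = (7, -11);  v_rel = (-4, 8),  |v_rel|² = 80
v_rel×d = (-4)·(-11) − (8)·(7) = -12
since m = R²·80 − (-12)²:  R² = (144 + 6336) / 80 = 81
R = √81 = 9  ⇒  r_B = 9 − 5 = 4

rB=4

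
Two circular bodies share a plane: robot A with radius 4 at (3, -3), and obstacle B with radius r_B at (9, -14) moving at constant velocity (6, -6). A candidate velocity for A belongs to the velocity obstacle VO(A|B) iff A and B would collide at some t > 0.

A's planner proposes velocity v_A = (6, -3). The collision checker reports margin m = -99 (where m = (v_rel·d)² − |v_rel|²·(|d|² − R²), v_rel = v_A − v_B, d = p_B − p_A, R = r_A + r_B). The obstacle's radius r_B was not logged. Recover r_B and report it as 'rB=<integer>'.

m = -99
d = (6, -11);  v_rel = (0, 3),  |v_rel|² = 9
v_rel×d = (0)·(-11) − (3)·(6) = -18
since m = R²·9 − (-18)²:  R² = (324 + -99) / 9 = 25
R = √25 = 5  ⇒  r_B = 5 − 4 = 1

rB=1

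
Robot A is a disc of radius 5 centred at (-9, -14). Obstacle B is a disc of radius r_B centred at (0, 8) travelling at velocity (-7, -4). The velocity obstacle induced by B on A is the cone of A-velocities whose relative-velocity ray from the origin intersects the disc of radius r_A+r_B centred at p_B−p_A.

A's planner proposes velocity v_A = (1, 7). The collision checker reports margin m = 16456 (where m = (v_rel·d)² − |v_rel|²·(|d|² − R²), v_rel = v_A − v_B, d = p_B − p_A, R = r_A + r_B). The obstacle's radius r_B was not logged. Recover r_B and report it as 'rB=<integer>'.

m = 16456
d = (9, 22);  v_rel = (8, 11),  |v_rel|² = 185
v_rel×d = (8)·(22) − (11)·(9) = 77
since m = R²·185 − 77²:  R² = (5929 + 16456) / 185 = 121
R = √121 = 11  ⇒  r_B = 11 − 5 = 6

rB=6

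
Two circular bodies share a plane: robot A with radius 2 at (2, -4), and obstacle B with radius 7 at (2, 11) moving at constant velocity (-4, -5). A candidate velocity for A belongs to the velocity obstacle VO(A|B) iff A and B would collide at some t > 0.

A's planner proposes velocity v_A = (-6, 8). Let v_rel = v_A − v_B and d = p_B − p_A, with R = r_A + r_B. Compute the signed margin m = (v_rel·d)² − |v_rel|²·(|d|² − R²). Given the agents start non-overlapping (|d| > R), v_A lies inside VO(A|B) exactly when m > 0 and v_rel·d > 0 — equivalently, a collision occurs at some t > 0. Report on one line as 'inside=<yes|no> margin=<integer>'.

d = (0, 15),  |d|² = 225;  R = 2+7 = 9,  c = 225−9² = 144
v_rel = (-2, 13),  |v_rel|² = 173;  v_rel·d = (-2)·(0) + (13)·(15) = 195
173·t² − 390·t + 144 = 0  ⇒  m = 195² − 173·144 = 13113
m = 13113 > 0,  v_rel·d = 195 > 0  ⇒  inside

inside=yes margin=13113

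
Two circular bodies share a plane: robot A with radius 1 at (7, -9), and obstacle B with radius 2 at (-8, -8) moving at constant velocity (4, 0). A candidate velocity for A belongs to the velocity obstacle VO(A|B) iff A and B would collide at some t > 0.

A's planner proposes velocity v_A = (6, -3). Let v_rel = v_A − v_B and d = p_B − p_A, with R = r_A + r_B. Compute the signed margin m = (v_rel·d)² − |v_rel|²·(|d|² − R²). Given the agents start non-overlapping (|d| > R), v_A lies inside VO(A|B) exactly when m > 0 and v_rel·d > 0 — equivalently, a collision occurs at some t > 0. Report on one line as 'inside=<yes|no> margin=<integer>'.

d = (-15, 1),  |d|² = 226;  R = 1+2 = 3,  c = 226−3² = 217
v_rel = (2, -3),  |v_rel|² = 13;  v_rel·d = (2)·(-15) + (-3)·(1) = -33
13·t² + 66·t + 217 = 0  ⇒  m = (-33)² − 13·217 = -1732
m = -1732 < 0,  v_rel·d = -33 < 0  ⇒  outside

inside=no margin=-1732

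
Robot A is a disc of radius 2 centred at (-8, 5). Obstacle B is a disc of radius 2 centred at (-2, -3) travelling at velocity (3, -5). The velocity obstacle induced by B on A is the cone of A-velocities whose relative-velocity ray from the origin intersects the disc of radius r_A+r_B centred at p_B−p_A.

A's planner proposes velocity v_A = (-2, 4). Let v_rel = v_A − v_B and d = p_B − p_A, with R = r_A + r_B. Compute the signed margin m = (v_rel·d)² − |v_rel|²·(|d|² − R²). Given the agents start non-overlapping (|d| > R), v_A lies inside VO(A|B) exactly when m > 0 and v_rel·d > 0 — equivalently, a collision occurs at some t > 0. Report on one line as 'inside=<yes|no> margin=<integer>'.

d = (6, -8),  |d|² = 100;  R = 2+2 = 4,  c = 100−4² = 84
v_rel = (-5, 9),  |v_rel|² = 106;  v_rel·d = (-5)·(6) + (9)·(-8) = -102
106·t² + 204·t + 84 = 0  ⇒  m = (-102)² − 106·84 = 1500
m = 1500 > 0,  v_rel·d = -102 < 0  ⇒  outside

inside=no margin=1500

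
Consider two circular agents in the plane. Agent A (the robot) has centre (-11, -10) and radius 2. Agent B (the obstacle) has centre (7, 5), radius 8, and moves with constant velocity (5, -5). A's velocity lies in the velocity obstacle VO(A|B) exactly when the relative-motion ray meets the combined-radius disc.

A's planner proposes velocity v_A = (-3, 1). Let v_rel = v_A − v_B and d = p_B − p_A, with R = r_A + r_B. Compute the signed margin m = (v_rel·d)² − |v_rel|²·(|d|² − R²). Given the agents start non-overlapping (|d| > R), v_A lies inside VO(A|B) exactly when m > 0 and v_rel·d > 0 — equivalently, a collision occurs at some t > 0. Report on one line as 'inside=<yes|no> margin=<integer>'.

d = (18, 15),  |d|² = 549;  R = 2+8 = 10,  c = 549−10² = 449
v_rel = (-8, 6),  |v_rel|² = 100;  v_rel·d = (-8)·(18) + (6)·(15) = -54
100·t² + 108·t + 449 = 0  ⇒  m = (-54)² − 100·449 = -41984
m = -41984 < 0,  v_rel·d = -54 < 0  ⇒  outside

inside=no margin=-41984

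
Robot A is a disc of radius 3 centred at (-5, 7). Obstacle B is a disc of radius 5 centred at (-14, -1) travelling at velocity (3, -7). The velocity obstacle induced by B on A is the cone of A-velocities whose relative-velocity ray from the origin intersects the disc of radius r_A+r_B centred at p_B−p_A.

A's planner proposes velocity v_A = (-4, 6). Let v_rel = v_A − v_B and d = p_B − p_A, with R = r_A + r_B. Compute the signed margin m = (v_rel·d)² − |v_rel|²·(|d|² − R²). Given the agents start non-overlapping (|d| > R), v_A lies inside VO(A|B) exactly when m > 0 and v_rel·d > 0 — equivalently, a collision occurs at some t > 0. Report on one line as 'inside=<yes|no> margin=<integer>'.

d = (-9, -8),  |d|² = 145;  R = 3+5 = 8,  c = 145−8² = 81
v_rel = (-7, 13),  |v_rel|² = 218;  v_rel·d = (-7)·(-9) + (13)·(-8) = -41
218·t² + 82·t + 81 = 0  ⇒  m = (-41)² − 218·81 = -15977
m = -15977 < 0,  v_rel·d = -41 < 0  ⇒  outside

inside=no margin=-15977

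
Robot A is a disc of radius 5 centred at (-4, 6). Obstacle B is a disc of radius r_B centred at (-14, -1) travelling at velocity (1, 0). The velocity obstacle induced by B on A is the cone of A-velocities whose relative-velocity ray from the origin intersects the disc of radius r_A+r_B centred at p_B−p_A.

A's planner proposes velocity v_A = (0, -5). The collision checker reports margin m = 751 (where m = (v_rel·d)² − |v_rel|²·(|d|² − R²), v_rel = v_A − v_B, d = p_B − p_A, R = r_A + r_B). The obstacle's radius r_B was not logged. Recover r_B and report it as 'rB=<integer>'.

m = 751
d = (-10, -7);  v_rel = (-1, -5),  |v_rel|² = 26
v_rel×d = (-1)·(-7) − (-5)·(-10) = -43
since m = R²·26 − (-43)²:  R² = (1849 + 751) / 26 = 100
R = √100 = 10  ⇒  r_B = 10 − 5 = 5

rB=5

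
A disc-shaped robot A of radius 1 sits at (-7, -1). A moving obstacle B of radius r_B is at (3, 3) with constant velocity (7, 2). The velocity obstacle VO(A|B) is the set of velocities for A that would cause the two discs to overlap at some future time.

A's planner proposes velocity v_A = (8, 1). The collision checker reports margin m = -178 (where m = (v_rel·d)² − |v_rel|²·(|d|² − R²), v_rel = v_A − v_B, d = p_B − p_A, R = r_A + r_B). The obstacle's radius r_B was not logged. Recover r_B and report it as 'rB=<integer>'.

m = -178
d = (10, 4);  v_rel = (1, -1),  |v_rel|² = 2
v_rel×d = (1)·(4) − (-1)·(10) = 14
since m = R²·2 − 14²:  R² = (196 + -178) / 2 = 9
R = √9 = 3  ⇒  r_B = 3 − 1 = 2

rB=2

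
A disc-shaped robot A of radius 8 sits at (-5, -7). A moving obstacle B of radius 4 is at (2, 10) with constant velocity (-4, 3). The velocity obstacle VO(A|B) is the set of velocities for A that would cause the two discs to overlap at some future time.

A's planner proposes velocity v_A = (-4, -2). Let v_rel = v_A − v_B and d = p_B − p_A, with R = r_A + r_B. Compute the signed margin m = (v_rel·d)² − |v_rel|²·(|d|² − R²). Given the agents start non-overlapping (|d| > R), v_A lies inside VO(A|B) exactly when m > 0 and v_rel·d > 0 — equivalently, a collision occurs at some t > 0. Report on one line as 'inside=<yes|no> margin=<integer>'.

d = (7, 17),  |d|² = 338;  R = 8+4 = 12,  c = 338−12² = 194
v_rel = (0, -5),  |v_rel|² = 25;  v_rel·d = (0)·(7) + (-5)·(17) = -85
25·t² + 170·t + 194 = 0  ⇒  m = (-85)² − 25·194 = 2375
m = 2375 > 0,  v_rel·d = -85 < 0  ⇒  outside

inside=no margin=2375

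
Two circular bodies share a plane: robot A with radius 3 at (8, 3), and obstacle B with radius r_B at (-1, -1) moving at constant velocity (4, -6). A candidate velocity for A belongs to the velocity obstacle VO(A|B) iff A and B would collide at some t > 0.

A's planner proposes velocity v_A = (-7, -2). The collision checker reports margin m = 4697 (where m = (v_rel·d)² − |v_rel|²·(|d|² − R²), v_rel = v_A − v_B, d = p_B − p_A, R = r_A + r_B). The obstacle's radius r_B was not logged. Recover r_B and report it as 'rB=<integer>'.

m = 4697
d = (-9, -4);  v_rel = (-11, 4),  |v_rel|² = 137
v_rel×d = (-11)·(-4) − (4)·(-9) = 80
since m = R²·137 − 80²:  R² = (6400 + 4697) / 137 = 81
R = √81 = 9  ⇒  r_B = 9 − 3 = 6

rB=6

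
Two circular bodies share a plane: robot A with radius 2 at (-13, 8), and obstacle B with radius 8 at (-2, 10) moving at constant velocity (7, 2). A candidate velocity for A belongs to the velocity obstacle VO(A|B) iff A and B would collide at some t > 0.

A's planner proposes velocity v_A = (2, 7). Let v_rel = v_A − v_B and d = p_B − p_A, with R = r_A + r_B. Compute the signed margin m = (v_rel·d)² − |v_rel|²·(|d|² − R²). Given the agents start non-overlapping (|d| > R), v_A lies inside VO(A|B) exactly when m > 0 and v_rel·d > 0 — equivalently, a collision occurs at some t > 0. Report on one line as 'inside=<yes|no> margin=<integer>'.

d = (11, 2),  |d|² = 125;  R = 2+8 = 10,  c = 125−10² = 25
v_rel = (-5, 5),  |v_rel|² = 50;  v_rel·d = (-5)·(11) + (5)·(2) = -45
50·t² + 90·t + 25 = 0  ⇒  m = (-45)² − 50·25 = 775
m = 775 > 0,  v_rel·d = -45 < 0  ⇒  outside

inside=no margin=775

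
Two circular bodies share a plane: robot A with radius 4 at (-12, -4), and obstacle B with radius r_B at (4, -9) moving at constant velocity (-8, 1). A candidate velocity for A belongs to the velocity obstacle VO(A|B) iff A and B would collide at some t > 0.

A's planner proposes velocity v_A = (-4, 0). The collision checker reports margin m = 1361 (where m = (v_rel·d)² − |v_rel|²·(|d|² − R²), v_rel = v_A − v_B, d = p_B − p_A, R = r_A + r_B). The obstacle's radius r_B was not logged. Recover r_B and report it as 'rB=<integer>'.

m = 1361
d = (16, -5);  v_rel = (4, -1),  |v_rel|² = 17
v_rel×d = (4)·(-5) − (-1)·(16) = -4
since m = R²·17 − (-4)²:  R² = (16 + 1361) / 17 = 81
R = √81 = 9  ⇒  r_B = 9 − 4 = 5

rB=5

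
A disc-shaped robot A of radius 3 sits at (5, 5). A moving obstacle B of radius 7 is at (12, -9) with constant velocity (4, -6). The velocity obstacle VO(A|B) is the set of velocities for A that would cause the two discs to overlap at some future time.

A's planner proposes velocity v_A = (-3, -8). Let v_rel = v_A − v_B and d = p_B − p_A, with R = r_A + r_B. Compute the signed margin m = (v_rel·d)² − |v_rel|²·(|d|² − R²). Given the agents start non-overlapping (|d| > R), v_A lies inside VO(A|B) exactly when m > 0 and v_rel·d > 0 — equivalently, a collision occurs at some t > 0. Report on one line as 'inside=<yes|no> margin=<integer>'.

d = (7, -14),  |d|² = 245;  R = 3+7 = 10,  c = 245−10² = 145
v_rel = (-7, -2),  |v_rel|² = 53;  v_rel·d = (-7)·(7) + (-2)·(-14) = -21
53·t² + 42·t + 145 = 0  ⇒  m = (-21)² − 53·145 = -7244
m = -7244 < 0,  v_rel·d = -21 < 0  ⇒  outside

inside=no margin=-7244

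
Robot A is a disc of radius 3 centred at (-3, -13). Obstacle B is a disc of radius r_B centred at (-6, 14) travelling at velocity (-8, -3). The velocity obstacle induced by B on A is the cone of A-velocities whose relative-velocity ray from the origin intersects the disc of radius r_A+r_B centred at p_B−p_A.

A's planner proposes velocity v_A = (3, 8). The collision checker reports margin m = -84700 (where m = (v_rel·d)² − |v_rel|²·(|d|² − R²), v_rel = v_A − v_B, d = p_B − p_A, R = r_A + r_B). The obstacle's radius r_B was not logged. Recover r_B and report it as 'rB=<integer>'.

m = -84700
d = (-3, 27);  v_rel = (11, 11),  |v_rel|² = 242
v_rel×d = (11)·(27) − (11)·(-3) = 330
since m = R²·242 − 330²:  R² = (108900 + -84700) / 242 = 100
R = √100 = 10  ⇒  r_B = 10 − 3 = 7

rB=7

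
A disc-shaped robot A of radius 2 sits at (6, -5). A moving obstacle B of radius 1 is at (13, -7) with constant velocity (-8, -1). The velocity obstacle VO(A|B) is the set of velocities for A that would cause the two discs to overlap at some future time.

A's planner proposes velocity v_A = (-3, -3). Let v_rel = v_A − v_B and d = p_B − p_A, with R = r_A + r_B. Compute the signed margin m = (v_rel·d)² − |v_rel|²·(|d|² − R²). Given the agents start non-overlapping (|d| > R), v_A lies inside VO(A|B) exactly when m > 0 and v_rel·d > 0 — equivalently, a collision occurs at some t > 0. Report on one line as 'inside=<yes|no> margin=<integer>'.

d = (7, -2),  |d|² = 53;  R = 2+1 = 3,  c = 53−3² = 44
v_rel = (5, -2),  |v_rel|² = 29;  v_rel·d = (5)·(7) + (-2)·(-2) = 39
29·t² − 78·t + 44 = 0  ⇒  m = 39² − 29·44 = 245
m = 245 > 0,  v_rel·d = 39 > 0  ⇒  inside

inside=yes margin=245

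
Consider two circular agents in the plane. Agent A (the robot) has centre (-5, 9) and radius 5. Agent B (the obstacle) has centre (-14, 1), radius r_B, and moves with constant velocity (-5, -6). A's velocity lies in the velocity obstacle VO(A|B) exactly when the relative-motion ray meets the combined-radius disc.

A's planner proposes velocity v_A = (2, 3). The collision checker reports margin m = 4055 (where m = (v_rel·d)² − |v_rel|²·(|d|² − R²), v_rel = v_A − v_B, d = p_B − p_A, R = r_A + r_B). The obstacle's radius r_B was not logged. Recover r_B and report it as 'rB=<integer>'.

m = 4055
d = (-9, -8);  v_rel = (7, 9),  |v_rel|² = 130
v_rel×d = (7)·(-8) − (9)·(-9) = 25
since m = R²·130 − 25²:  R² = (625 + 4055) / 130 = 36
R = √36 = 6  ⇒  r_B = 6 − 5 = 1

rB=1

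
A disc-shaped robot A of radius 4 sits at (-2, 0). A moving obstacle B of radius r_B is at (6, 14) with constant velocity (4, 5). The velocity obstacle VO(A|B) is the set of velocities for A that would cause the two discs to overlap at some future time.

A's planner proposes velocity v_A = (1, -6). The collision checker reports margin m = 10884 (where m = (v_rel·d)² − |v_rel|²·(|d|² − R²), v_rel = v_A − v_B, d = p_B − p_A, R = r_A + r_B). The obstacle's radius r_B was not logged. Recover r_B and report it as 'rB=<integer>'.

m = 10884
d = (8, 14);  v_rel = (-3, -11),  |v_rel|² = 130
v_rel×d = (-3)·(14) − (-11)·(8) = 46
since m = R²·130 − 46²:  R² = (2116 + 10884) / 130 = 100
R = √100 = 10  ⇒  r_B = 10 − 4 = 6

rB=6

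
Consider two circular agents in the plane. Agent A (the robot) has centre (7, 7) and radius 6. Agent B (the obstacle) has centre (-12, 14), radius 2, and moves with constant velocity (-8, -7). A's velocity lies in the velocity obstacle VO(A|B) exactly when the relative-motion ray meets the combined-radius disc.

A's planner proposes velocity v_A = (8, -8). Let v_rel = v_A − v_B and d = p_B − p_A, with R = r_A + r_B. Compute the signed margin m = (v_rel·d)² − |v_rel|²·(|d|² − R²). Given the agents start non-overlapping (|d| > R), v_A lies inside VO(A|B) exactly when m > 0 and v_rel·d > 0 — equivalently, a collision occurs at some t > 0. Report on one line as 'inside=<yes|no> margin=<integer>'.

d = (-19, 7),  |d|² = 410;  R = 6+2 = 8,  c = 410−8² = 346
v_rel = (16, -1),  |v_rel|² = 257;  v_rel·d = (16)·(-19) + (-1)·(7) = -311
257·t² + 622·t + 346 = 0  ⇒  m = (-311)² − 257·346 = 7799
m = 7799 > 0,  v_rel·d = -311 < 0  ⇒  outside

inside=no margin=7799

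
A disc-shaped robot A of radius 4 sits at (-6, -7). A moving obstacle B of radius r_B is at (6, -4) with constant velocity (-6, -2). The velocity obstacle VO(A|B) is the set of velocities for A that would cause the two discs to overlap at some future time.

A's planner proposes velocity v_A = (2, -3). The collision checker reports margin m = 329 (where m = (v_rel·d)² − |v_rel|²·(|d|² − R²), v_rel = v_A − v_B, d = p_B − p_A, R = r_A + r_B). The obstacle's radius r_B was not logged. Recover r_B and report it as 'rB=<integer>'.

m = 329
d = (12, 3);  v_rel = (8, -1),  |v_rel|² = 65
v_rel×d = (8)·(3) − (-1)·(12) = 36
since m = R²·65 − 36²:  R² = (1296 + 329) / 65 = 25
R = √25 = 5  ⇒  r_B = 5 − 4 = 1

rB=1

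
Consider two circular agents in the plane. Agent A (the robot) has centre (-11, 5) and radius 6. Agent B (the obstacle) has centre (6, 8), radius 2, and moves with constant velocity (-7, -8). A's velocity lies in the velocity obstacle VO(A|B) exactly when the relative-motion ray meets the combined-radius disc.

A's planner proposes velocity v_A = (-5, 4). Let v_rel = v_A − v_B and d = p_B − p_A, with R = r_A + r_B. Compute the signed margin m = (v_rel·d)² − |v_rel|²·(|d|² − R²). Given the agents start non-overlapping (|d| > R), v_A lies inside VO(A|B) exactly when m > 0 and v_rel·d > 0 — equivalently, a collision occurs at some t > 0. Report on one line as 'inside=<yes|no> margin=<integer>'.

d = (17, 3),  |d|² = 298;  R = 6+2 = 8,  c = 298−8² = 234
v_rel = (2, 12),  |v_rel|² = 148;  v_rel·d = (2)·(17) + (12)·(3) = 70
148·t² − 140·t + 234 = 0  ⇒  m = 70² − 148·234 = -29732
m = -29732 < 0,  v_rel·d = 70 > 0  ⇒  outside

inside=no margin=-29732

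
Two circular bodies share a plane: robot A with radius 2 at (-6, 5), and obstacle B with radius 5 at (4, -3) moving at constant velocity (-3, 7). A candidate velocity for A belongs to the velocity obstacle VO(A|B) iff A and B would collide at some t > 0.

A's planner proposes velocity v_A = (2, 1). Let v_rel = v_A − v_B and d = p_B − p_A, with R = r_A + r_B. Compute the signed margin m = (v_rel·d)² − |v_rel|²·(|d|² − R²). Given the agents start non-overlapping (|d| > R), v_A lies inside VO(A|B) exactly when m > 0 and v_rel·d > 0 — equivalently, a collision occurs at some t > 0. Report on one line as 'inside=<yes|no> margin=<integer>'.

d = (10, -8),  |d|² = 164;  R = 2+5 = 7,  c = 164−7² = 115
v_rel = (5, -6),  |v_rel|² = 61;  v_rel·d = (5)·(10) + (-6)·(-8) = 98
61·t² − 196·t + 115 = 0  ⇒  m = 98² − 61·115 = 2589
m = 2589 > 0,  v_rel·d = 98 > 0  ⇒  inside

inside=yes margin=2589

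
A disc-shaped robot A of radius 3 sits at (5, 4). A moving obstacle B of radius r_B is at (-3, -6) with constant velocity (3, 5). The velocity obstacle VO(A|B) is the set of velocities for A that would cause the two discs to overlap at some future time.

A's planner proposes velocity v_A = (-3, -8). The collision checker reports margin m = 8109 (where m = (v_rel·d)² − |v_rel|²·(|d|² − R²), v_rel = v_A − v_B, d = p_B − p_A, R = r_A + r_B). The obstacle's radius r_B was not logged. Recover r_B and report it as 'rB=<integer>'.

m = 8109
d = (-8, -10);  v_rel = (-6, -13),  |v_rel|² = 205
v_rel×d = (-6)·(-10) − (-13)·(-8) = -44
since m = R²·205 − (-44)²:  R² = (1936 + 8109) / 205 = 49
R = √49 = 7  ⇒  r_B = 7 − 3 = 4

rB=4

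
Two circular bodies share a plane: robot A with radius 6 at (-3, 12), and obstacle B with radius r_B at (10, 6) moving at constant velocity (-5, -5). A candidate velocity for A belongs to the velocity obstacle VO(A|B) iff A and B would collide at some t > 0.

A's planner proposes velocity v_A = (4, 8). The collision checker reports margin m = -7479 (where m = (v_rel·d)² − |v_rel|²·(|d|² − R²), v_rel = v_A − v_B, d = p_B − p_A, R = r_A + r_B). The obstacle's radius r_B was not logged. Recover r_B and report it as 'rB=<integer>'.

m = -7479
d = (13, -6);  v_rel = (9, 13),  |v_rel|² = 250
v_rel×d = (9)·(-6) − (13)·(13) = -223
since m = R²·250 − (-223)²:  R² = (49729 + -7479) / 250 = 169
R = √169 = 13  ⇒  r_B = 13 − 6 = 7

rB=7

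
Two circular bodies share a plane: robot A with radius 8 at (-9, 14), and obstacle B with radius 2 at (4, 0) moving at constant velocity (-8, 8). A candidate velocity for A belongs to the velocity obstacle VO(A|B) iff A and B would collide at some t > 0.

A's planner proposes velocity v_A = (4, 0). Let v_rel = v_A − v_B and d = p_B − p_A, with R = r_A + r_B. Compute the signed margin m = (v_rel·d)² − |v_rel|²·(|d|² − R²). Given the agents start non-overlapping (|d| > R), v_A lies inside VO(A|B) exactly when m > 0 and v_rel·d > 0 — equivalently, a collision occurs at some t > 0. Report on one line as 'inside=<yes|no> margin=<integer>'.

d = (13, -14),  |d|² = 365;  R = 8+2 = 10,  c = 365−10² = 265
v_rel = (12, -8),  |v_rel|² = 208;  v_rel·d = (12)·(13) + (-8)·(-14) = 268
208·t² − 536·t + 265 = 0  ⇒  m = 268² − 208·265 = 16704
m = 16704 > 0,  v_rel·d = 268 > 0  ⇒  inside

inside=yes margin=16704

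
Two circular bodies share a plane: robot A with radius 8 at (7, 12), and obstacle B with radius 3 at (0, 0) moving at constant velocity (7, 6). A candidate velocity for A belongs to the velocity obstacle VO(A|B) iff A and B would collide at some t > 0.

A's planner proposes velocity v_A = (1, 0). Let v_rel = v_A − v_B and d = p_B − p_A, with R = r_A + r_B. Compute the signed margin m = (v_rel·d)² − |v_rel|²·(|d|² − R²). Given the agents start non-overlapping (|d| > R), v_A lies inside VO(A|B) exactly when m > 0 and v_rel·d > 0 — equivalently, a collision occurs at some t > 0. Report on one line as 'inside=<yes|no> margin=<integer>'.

d = (-7, -12),  |d|² = 193;  R = 8+3 = 11,  c = 193−11² = 72
v_rel = (-6, -6),  |v_rel|² = 72;  v_rel·d = (-6)·(-7) + (-6)·(-12) = 114
72·t² − 228·t + 72 = 0  ⇒  m = 114² − 72·72 = 7812
m = 7812 > 0,  v_rel·d = 114 > 0  ⇒  inside

inside=yes margin=7812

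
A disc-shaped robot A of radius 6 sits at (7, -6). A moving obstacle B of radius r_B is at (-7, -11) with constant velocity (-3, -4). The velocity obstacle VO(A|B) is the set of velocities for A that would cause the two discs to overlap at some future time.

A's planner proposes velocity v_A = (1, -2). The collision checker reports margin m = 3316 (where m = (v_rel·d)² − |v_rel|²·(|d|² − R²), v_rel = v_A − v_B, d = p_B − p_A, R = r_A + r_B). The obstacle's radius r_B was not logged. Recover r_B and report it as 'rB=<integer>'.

m = 3316
d = (-14, -5);  v_rel = (4, 2),  |v_rel|² = 20
v_rel×d = (4)·(-5) − (2)·(-14) = 8
since m = R²·20 − 8²:  R² = (64 + 3316) / 20 = 169
R = √169 = 13  ⇒  r_B = 13 − 6 = 7

rB=7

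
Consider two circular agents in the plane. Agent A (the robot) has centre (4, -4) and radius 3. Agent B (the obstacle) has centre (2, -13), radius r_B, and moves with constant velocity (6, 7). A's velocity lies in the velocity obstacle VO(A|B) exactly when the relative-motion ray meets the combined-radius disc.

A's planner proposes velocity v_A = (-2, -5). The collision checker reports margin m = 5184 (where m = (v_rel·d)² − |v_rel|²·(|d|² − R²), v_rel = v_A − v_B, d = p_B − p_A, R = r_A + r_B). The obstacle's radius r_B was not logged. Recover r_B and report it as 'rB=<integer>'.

m = 5184
d = (-2, -9);  v_rel = (-8, -12),  |v_rel|² = 208
v_rel×d = (-8)·(-9) − (-12)·(-2) = 48
since m = R²·208 − 48²:  R² = (2304 + 5184) / 208 = 36
R = √36 = 6  ⇒  r_B = 6 − 3 = 3

rB=3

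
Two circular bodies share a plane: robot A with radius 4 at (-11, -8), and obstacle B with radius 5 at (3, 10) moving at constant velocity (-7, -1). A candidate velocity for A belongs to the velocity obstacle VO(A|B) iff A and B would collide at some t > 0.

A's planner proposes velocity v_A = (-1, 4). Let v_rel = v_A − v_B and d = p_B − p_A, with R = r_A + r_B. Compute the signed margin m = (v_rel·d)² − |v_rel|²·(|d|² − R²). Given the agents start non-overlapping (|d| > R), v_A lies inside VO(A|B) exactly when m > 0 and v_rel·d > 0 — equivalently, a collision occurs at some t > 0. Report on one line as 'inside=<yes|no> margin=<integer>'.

d = (14, 18),  |d|² = 520;  R = 4+5 = 9,  c = 520−9² = 439
v_rel = (6, 5),  |v_rel|² = 61;  v_rel·d = (6)·(14) + (5)·(18) = 174
61·t² − 348·t + 439 = 0  ⇒  m = 174² − 61·439 = 3497
m = 3497 > 0,  v_rel·d = 174 > 0  ⇒  inside

inside=yes margin=3497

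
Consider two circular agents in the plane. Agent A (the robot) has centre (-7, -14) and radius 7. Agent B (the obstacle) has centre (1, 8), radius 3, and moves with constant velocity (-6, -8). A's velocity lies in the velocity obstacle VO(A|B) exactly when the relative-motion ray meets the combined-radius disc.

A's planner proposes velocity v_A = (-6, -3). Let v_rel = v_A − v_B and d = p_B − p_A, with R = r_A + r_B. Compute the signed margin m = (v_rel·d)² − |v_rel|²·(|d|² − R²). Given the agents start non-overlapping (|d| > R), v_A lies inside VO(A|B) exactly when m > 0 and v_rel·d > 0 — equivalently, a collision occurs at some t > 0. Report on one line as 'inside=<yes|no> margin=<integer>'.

d = (8, 22),  |d|² = 548;  R = 7+3 = 10,  c = 548−10² = 448
v_rel = (0, 5),  |v_rel|² = 25;  v_rel·d = (0)·(8) + (5)·(22) = 110
25·t² − 220·t + 448 = 0  ⇒  m = 110² − 25·448 = 900
m = 900 > 0,  v_rel·d = 110 > 0  ⇒  inside

inside=yes margin=900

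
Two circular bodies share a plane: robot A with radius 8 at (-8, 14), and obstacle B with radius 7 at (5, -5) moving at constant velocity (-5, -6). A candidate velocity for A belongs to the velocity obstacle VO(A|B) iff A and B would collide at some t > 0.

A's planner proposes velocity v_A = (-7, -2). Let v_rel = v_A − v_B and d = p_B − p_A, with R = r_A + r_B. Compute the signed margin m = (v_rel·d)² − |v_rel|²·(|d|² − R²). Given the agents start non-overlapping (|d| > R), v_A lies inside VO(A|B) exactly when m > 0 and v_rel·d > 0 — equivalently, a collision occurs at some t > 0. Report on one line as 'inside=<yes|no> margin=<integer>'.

d = (13, -19),  |d|² = 530;  R = 8+7 = 15,  c = 530−15² = 305
v_rel = (-2, 4),  |v_rel|² = 20;  v_rel·d = (-2)·(13) + (4)·(-19) = -102
20·t² + 204·t + 305 = 0  ⇒  m = (-102)² − 20·305 = 4304
m = 4304 > 0,  v_rel·d = -102 < 0  ⇒  outside

inside=no margin=4304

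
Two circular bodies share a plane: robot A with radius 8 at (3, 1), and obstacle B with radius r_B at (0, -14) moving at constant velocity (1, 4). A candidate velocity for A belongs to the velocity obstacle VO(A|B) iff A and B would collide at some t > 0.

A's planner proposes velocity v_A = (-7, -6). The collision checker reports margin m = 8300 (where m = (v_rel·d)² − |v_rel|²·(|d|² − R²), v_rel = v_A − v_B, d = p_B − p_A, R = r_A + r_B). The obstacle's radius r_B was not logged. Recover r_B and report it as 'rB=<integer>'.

m = 8300
d = (-3, -15);  v_rel = (-8, -10),  |v_rel|² = 164
v_rel×d = (-8)·(-15) − (-10)·(-3) = 90
since m = R²·164 − 90²:  R² = (8100 + 8300) / 164 = 100
R = √100 = 10  ⇒  r_B = 10 − 8 = 2

rB=2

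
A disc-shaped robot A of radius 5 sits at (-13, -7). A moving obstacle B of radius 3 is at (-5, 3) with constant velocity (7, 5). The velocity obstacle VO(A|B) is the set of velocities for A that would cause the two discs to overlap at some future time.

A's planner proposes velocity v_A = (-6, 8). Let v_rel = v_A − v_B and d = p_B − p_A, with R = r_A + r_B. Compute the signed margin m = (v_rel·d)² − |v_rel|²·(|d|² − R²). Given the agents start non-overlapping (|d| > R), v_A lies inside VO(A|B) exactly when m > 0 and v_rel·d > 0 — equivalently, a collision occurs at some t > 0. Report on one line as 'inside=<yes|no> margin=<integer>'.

d = (8, 10),  |d|² = 164;  R = 5+3 = 8,  c = 164−8² = 100
v_rel = (-13, 3),  |v_rel|² = 178;  v_rel·d = (-13)·(8) + (3)·(10) = -74
178·t² + 148·t + 100 = 0  ⇒  m = (-74)² − 178·100 = -12324
m = -12324 < 0,  v_rel·d = -74 < 0  ⇒  outside

inside=no margin=-12324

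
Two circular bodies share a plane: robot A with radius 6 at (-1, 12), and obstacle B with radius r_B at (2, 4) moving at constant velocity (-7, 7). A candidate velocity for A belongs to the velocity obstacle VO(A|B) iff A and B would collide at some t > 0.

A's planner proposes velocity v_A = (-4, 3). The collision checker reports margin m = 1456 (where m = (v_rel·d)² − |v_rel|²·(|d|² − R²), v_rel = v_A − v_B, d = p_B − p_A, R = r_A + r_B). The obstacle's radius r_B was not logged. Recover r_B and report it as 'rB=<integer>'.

m = 1456
d = (3, -8);  v_rel = (3, -4),  |v_rel|² = 25
v_rel×d = (3)·(-8) − (-4)·(3) = -12
since m = R²·25 − (-12)²:  R² = (144 + 1456) / 25 = 64
R = √64 = 8  ⇒  r_B = 8 − 6 = 2

rB=2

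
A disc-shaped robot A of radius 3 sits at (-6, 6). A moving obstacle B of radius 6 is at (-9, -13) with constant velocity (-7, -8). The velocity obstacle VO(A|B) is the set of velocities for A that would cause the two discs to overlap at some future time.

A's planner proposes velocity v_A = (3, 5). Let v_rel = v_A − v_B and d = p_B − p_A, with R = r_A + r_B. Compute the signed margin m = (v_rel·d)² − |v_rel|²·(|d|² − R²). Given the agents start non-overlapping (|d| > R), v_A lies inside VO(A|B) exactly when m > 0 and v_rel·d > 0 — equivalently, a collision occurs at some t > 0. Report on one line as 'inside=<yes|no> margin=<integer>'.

d = (-3, -19),  |d|² = 370;  R = 3+6 = 9,  c = 370−9² = 289
v_rel = (10, 13),  |v_rel|² = 269;  v_rel·d = (10)·(-3) + (13)·(-19) = -277
269·t² + 554·t + 289 = 0  ⇒  m = (-277)² − 269·289 = -1012
m = -1012 < 0,  v_rel·d = -277 < 0  ⇒  outside

inside=no margin=-1012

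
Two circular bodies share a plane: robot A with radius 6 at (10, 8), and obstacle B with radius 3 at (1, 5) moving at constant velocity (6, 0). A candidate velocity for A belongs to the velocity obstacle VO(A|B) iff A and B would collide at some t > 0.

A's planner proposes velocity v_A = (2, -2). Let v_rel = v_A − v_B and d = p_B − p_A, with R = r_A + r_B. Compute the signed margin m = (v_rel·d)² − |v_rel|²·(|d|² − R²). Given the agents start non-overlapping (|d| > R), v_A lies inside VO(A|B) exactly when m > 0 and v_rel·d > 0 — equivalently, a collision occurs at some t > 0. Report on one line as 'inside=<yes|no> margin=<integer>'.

d = (-9, -3),  |d|² = 90;  R = 6+3 = 9,  c = 90−9² = 9
v_rel = (-4, -2),  |v_rel|² = 20;  v_rel·d = (-4)·(-9) + (-2)·(-3) = 42
20·t² − 84·t + 9 = 0  ⇒  m = 42² − 20·9 = 1584
m = 1584 > 0,  v_rel·d = 42 > 0  ⇒  inside

inside=yes margin=1584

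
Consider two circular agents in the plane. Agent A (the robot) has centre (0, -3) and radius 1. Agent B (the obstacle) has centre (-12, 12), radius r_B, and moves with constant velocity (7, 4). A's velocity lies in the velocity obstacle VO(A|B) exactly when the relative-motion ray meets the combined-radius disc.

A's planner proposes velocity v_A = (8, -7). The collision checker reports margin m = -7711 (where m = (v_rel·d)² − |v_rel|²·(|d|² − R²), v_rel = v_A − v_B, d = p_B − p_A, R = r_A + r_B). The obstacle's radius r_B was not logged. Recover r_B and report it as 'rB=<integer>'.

m = -7711
d = (-12, 15);  v_rel = (1, -11),  |v_rel|² = 122
v_rel×d = (1)·(15) − (-11)·(-12) = -117
since m = R²·122 − (-117)²:  R² = (13689 + -7711) / 122 = 49
R = √49 = 7  ⇒  r_B = 7 − 1 = 6

rB=6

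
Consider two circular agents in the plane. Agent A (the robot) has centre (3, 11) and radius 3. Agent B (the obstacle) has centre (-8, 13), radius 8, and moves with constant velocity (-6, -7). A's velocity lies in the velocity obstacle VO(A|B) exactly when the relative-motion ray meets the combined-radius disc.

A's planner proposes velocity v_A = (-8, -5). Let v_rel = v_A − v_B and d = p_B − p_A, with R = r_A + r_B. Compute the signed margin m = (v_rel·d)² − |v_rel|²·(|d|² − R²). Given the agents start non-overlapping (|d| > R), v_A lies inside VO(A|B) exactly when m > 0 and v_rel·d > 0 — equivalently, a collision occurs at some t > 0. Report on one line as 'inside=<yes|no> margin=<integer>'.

d = (-11, 2),  |d|² = 125;  R = 3+8 = 11,  c = 125−11² = 4
v_rel = (-2, 2),  |v_rel|² = 8;  v_rel·d = (-2)·(-11) + (2)·(2) = 26
8·t² − 52·t + 4 = 0  ⇒  m = 26² − 8·4 = 644
m = 644 > 0,  v_rel·d = 26 > 0  ⇒  inside

inside=yes margin=644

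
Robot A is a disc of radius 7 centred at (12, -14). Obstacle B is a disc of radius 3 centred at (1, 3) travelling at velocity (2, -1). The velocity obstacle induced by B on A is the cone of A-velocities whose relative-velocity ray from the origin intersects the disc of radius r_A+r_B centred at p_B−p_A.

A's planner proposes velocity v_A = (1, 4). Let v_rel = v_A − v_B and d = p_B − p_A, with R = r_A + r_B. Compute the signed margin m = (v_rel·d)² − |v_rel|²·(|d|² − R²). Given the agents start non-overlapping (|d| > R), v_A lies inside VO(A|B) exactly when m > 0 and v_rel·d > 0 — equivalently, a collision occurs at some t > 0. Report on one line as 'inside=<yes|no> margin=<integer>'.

d = (-11, 17),  |d|² = 410;  R = 7+3 = 10,  c = 410−10² = 310
v_rel = (-1, 5),  |v_rel|² = 26;  v_rel·d = (-1)·(-11) + (5)·(17) = 96
26·t² − 192·t + 310 = 0  ⇒  m = 96² − 26·310 = 1156
m = 1156 > 0,  v_rel·d = 96 > 0  ⇒  inside

inside=yes margin=1156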